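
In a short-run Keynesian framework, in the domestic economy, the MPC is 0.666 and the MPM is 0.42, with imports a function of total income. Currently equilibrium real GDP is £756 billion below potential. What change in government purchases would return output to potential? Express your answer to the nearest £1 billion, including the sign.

+£570 billion

Spending multiplier = 1/(1 − c + m) = 1/(1 − 0.666 + 0.42) = 1/0.754 ≈ 1.326.
Need ΔY = +£756 billion, so ΔG = ΔY/k = (+£756 billion) × 0.754 ≈ +£570 billion.
The government should increase government purchases by £570 billion.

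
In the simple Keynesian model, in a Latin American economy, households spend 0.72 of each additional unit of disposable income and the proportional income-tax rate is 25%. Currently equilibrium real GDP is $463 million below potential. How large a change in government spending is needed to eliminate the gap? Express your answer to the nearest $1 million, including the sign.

Spending multiplier = 1/(1 − c(1−t)) = 1/(1 − 0.72×0.75) = 1/0.46 ≈ 2.174.
Need ΔY = +$463 million, so ΔG = ΔY/k = (+$463 million) × 0.46 ≈ +$213 million.
The government should increase government spending by $213 million.

+$213 million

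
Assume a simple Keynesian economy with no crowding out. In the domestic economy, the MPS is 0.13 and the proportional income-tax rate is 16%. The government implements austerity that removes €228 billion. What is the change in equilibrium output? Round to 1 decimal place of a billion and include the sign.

−€847.0 billion

MPC = 1 − MPS = 1 − 0.13 = 0.87.
Spending multiplier = 1/(1 − c(1−t)) = 1/(1 − 0.87×0.84) = 1/0.2692 ≈ 3.715.
ΔY = k × ΔG = (−€228 billion) / 0.2692 ≈ −€847 billion.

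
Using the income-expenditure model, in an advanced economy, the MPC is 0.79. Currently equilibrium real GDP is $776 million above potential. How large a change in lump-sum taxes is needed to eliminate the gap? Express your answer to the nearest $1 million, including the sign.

Spending multiplier = 1/(1 − MPC) = 1/(1 − 0.79) = 1/0.21 ≈ 4.762.
Tax multiplier = −c·k = −0.79/0.21 ≈ −3.762. Need ΔY = −$776 million, so ΔT = ΔY/(−c·k) = −(−$776 million) × 0.21 / 0.79 ≈ +$206 million.
The government should raise lump-sum taxes by $206 million.

+$206 million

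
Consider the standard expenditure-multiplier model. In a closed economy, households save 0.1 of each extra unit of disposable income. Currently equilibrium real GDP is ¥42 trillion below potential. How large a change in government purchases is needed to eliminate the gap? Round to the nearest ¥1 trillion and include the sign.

+¥4 trillion

MPC = 1 − MPS = 1 − 0.1 = 0.9.
Spending multiplier = 1/(1 − MPC) = 1/(1 − 0.9) = 1/0.1 = 10.
Need ΔY = +¥42 trillion, so ΔG = ΔY/k = (+¥42 trillion) × 0.1 ≈ +¥4 trillion.
The government should increase government purchases by ¥4 trillion.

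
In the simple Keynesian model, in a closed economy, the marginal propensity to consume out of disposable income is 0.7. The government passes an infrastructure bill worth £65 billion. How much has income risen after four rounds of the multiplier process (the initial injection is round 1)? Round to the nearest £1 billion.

Round 1 adds ΔG = £65 billion; each later round is MPC = 0.7 times the previous.
After 4 rounds: 65 + 45.5 + 31.85 + 22.295 = ΔG·(1 − c^4)/(1 − c) = 65 × (1 − 0.2401)/0.3 ≈ £165 billion.

£165 billion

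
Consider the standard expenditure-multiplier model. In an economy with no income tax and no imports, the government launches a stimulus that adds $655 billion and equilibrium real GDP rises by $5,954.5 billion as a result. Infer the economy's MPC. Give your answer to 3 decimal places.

Implied spending multiplier k = ΔY/ΔG = 5,954.5/655 ≈ 9.0908.
Since k = 1/(1 − MPC), MPC = 1 − 1/k = 1 − ΔG/ΔY = 1 − 655/5,954.5 ≈ 0.890.

0.890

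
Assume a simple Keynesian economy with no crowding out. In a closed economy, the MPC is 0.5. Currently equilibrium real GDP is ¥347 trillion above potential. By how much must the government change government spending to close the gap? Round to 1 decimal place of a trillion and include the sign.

−¥173.5 trillion

Spending multiplier = 1/(1 − MPC) = 1/(1 − 0.5) = 1/0.5 = 2.
Need ΔY = −¥347 trillion, so ΔG = ΔY/k = (−¥347 trillion) × 0.5 = −¥173.5 trillion.
The government should cut government spending by ¥173.5 trillion.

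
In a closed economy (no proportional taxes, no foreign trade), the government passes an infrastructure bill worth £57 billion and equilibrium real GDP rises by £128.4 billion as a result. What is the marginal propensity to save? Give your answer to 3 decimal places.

Implied spending multiplier k = ΔY/ΔG = 128.4/57 ≈ 2.2526.
Since k = 1/(1 − MPC), MPC = 1 − 1/k = 1 − ΔG/ΔY = 1 − 57/128.4 ≈ 0.556.
MPS = 1 − MPC = 0.444.

0.444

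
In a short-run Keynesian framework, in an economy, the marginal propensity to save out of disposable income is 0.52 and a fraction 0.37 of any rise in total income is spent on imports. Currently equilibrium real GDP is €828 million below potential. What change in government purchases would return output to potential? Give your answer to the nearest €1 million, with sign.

MPC = 1 − MPS = 1 − 0.52 = 0.48.
Spending multiplier = 1/(1 − c + m) = 1/(1 − 0.48 + 0.37) = 1/0.89 ≈ 1.124.
Need ΔY = +€828 million, so ΔG = ΔY/k = (+€828 million) × 0.89 ≈ +€737 million.
The government should increase government purchases by €737 million.

+€737 million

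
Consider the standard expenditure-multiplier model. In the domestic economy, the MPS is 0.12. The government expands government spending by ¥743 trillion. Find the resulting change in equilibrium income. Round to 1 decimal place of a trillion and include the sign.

+¥6,191.7 trillion

MPC = 1 − MPS = 1 − 0.12 = 0.88.
Government-spending multiplier = 1/(1 − MPC) = 1/(1 − 0.88) = 1/0.12 ≈ 8.333.
ΔY = k × ΔG = (+¥743 trillion) / 0.12 ≈ +¥6,191.7 trillion.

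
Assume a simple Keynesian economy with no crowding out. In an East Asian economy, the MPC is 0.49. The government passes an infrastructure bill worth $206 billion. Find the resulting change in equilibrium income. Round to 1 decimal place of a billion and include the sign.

+$403.9 billion

Spending multiplier = 1/(1 − MPC) = 1/(1 − 0.49) = 1/0.51 ≈ 1.961.
ΔY = k × ΔG = (+$206 billion) / 0.51 ≈ +$403.9 billion.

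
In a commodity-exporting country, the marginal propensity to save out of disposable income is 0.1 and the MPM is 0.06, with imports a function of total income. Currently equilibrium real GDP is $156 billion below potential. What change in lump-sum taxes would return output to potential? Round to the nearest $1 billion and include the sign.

MPC = 1 − MPS = 1 − 0.1 = 0.9.
Spending multiplier = 1/(1 − c + m) = 1/(1 − 0.9 + 0.06) = 1/0.16 = 6.25.
Tax multiplier = −c·k = −0.9/0.16 = −5.625. Need ΔY = +$156 billion, so ΔT = ΔY/(−c·k) = −(+$156 billion) × 0.16 / 0.9 ≈ −$28 billion.
The government should cut lump-sum taxes by $28 billion.

−$28 billion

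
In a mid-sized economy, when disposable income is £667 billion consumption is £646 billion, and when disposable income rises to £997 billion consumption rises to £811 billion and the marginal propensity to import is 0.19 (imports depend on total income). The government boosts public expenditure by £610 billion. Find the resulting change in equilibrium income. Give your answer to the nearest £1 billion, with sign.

+£884 billion

MPC = ΔC/ΔYd = (811 − 646)/(997 − 667) = 165/330 = 0.5.
Government-spending multiplier = 1/(1 − c + m) = 1/(1 − 0.5 + 0.19) = 1/0.69 ≈ 1.449.
ΔY = k × ΔG = (+£610 billion) / 0.69 ≈ +£884 billion.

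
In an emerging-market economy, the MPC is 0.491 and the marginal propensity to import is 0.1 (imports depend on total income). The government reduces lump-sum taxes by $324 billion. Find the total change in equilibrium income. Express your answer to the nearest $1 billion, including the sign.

A lump-sum tax change of −$324 billion shifts disposable income by +$324 billion; first-round consumption changes by −c × ΔT = −0.491 × (−$324 billion) = +$159.084 billion.
Expenditure multiplier = 1/(1 − c + m) = 1/(1 − 0.491 + 0.1) = 1/0.609 ≈ 1.642.
The tax multiplier is −c × k ≈ −0.806, so ΔY = k × (−c·ΔT) = (+$159.084 billion) / 0.609 ≈ +$261 billion.

+$261 billion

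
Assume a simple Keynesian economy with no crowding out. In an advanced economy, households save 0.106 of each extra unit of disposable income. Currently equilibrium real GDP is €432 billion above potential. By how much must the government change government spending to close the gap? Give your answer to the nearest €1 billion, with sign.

MPC = 1 − MPS = 1 − 0.106 = 0.894.
Spending multiplier = 1/(1 − MPC) = 1/(1 − 0.894) = 1/0.106 ≈ 9.434.
Need ΔY = −€432 billion, so ΔG = ΔY/k = (−€432 billion) × 0.106 ≈ −€46 billion.
The government should cut government spending by €46 billion.

−€46 billion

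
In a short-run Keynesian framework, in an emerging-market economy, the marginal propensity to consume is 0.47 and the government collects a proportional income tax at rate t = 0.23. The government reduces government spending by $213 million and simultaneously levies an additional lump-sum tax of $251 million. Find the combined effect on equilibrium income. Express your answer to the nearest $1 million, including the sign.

−$519 million

Expenditure multiplier = 1/(1 − c(1−t)) = 1/(1 − 0.47×0.77) = 1/0.6381 ≈ 1.567.
ΔG contributes k·ΔG = (−$213 million) / 0.6381 ≈ −$333.8 million.
ΔT of +$251 million changes first-round spending by −c·ΔT = −$117.97 million, contributing k·(−c·ΔT) = (−$117.97 million) / 0.6381 ≈ −$184.9 million.
Net ΔY = k(ΔG − c·ΔT) = (−$330.97 million) / 0.6381 ≈ −$519 million.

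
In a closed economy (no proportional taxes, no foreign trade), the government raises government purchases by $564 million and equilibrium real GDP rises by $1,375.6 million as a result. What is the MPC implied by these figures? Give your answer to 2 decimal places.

Implied spending multiplier k = ΔY/ΔG = 1,375.6/564 ≈ 2.439.
Since k = 1/(1 − MPC), MPC = 1 − 1/k = 1 − ΔG/ΔY = 1 − 564/1,375.6 ≈ 0.59.

0.59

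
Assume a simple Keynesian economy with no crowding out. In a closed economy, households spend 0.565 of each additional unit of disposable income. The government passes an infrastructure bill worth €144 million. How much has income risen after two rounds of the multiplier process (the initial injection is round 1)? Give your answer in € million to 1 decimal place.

€225.4 million

Round 1 adds ΔG = €144 million; each later round is MPC = 0.565 times the previous.
After 2 rounds: 144 + 81.36 = ΔG·(1 − c^2)/(1 − c) = 144 × (1 − 0.319225)/0.435 ≈ €225.4 million.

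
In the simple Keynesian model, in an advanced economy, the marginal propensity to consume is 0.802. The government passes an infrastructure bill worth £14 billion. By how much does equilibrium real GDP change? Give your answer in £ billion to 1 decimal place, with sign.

Government-spending multiplier = 1/(1 − MPC) = 1/(1 − 0.802) = 1/0.198 ≈ 5.051.
ΔY = k × ΔG = (+£14 billion) / 0.198 ≈ +£70.7 billion.

+£70.7 billion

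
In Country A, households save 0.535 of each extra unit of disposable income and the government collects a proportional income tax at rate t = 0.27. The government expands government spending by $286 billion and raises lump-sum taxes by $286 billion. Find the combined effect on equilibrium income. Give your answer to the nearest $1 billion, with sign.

+$232 billion

MPC = 1 − MPS = 1 − 0.535 = 0.465.
Expenditure multiplier = 1/(1 − c(1−t)) = 1/(1 − 0.465×0.73) = 1/0.66055 ≈ 1.514.
ΔG contributes k·ΔG = (+$286 billion) / 0.66055 ≈ +$433 billion.
ΔT of +$286 billion changes first-round spending by −c·ΔT = −$132.99 billion, contributing k·(−c·ΔT) = (−$132.99 billion) / 0.66055 ≈ −$201.3 billion.
Net ΔY = k(ΔG − c·ΔT) = (+$153.01 billion) / 0.66055 ≈ +$232 billion.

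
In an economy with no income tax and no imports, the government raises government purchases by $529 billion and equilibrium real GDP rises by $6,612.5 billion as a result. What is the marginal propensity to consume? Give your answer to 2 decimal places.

Implied spending multiplier k = ΔY/ΔG = 6,612.5/529 = 12.5.
Since k = 1/(1 − MPC), MPC = 1 − 1/k = 1 − ΔG/ΔY = 1 − 529/6,612.5 = 0.92.

0.92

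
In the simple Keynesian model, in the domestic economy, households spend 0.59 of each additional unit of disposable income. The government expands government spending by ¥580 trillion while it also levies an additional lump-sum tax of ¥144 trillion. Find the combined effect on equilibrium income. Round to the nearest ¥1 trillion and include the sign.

Expenditure multiplier = 1/(1 − MPC) = 1/(1 − 0.59) = 1/0.41 ≈ 2.439.
ΔG contributes k·ΔG = (+¥580 trillion) / 0.41 ≈ +¥1,414.6 trillion.
ΔT of +¥144 trillion changes first-round spending by −c·ΔT = −¥84.96 trillion, contributing k·(−c·ΔT) = (−¥84.96 trillion) / 0.41 ≈ −¥207.2 trillion.
Net ΔY = k(ΔG − c·ΔT) = (+¥495.04 trillion) / 0.41 ≈ +¥1,207 trillion.

+¥1,207 trillion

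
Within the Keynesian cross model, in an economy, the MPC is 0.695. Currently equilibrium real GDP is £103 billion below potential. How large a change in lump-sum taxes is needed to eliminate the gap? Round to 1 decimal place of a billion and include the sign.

Spending multiplier = 1/(1 − MPC) = 1/(1 − 0.695) = 1/0.305 ≈ 3.279.
Tax multiplier = −c·k = −0.695/0.305 ≈ −2.279. Need ΔY = +£103 billion, so ΔT = ΔY/(−c·k) = −(+£103 billion) × 0.305 / 0.695 ≈ −£45.2 billion.
The government should cut lump-sum taxes by £45.2 billion.

−£45.2 billion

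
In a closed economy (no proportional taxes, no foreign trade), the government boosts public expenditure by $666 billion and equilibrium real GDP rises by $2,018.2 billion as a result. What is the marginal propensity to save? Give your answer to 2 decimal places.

Implied spending multiplier k = ΔY/ΔG = 2,018.2/666 ≈ 3.0303.
Since k = 1/(1 − MPC), MPC = 1 − 1/k = 1 − ΔG/ΔY = 1 − 666/2,018.2 ≈ 0.67.
MPS = 1 − MPC = 0.33.

0.33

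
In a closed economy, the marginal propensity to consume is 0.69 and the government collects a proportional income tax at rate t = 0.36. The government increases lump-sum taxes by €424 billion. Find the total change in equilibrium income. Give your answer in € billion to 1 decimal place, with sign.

−€523.9 billion

A lump-sum tax change of +€424 billion shifts disposable income by −€424 billion; first-round consumption changes by −c × ΔT = −0.69 × (+€424 billion) = −€292.56 billion.
Expenditure multiplier = 1/(1 − c(1−t)) = 1/(1 − 0.69×0.64) = 1/0.5584 ≈ 1.791.
The tax multiplier is −c × k ≈ −1.236, so ΔY = k × (−c·ΔT) = (−€292.56 billion) / 0.5584 ≈ −€523.9 billion.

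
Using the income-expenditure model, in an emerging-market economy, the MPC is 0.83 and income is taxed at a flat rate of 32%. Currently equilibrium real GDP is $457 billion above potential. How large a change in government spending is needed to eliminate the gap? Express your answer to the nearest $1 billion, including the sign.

Spending multiplier = 1/(1 − c(1−t)) = 1/(1 − 0.83×0.68) = 1/0.4356 ≈ 2.296.
Need ΔY = −$457 billion, so ΔG = ΔY/k = (−$457 billion) × 0.4356 ≈ −$199 billion.
The government should cut government spending by $199 billion.

−$199 billion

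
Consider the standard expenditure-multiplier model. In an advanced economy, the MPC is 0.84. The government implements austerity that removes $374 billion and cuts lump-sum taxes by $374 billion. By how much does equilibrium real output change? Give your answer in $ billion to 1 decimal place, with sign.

Expenditure multiplier = 1/(1 − MPC) = 1/(1 − 0.84) = 1/0.16 = 6.25.
ΔG contributes k·ΔG = (−$374 billion) / 0.16 = −$2,337.5 billion.
ΔT of −$374 billion changes first-round spending by −c·ΔT = +$314.16 billion, contributing k·(−c·ΔT) = (+$314.16 billion) / 0.16 = +$1,963.5 billion.
With ΔG = ΔT and no other leakages, the balanced-budget multiplier is 1, so ΔY = ΔG = −$374 billion.

−$374.0 billion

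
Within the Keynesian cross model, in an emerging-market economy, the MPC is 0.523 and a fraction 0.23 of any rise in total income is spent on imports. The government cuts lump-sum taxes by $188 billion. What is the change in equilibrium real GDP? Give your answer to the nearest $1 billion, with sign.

+$139 billion

A lump-sum tax change of −$188 billion shifts disposable income by +$188 billion; first-round consumption changes by −c × ΔT = −0.523 × (−$188 billion) = +$98.324 billion.
Expenditure multiplier = 1/(1 − c + m) = 1/(1 − 0.523 + 0.23) = 1/0.707 ≈ 1.414.
The tax multiplier is −c × k ≈ −0.74, so ΔY = k × (−c·ΔT) = (+$98.324 billion) / 0.707 ≈ +$139 billion.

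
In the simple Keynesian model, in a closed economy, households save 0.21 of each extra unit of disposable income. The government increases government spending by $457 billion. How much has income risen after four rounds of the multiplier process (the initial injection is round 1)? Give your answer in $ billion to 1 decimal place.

MPC = 1 − MPS = 1 − 0.21 = 0.79.
Round 1 adds ΔG = $457 billion; each later round is MPC = 0.79 times the previous.
After 4 rounds: 457 + 361.03 + 285.2137 + 225.318823 = ΔG·(1 − c^4)/(1 − c) = 457 × (1 − 0.38950081)/0.21 ≈ $1,328.6 billion.

$1,328.6 billion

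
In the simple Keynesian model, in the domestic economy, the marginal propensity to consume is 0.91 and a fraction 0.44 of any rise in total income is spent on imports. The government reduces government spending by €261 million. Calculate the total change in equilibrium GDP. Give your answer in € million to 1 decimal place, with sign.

−€492.5 million

Government-spending multiplier = 1/(1 − c + m) = 1/(1 − 0.91 + 0.44) = 1/0.53 ≈ 1.887.
ΔY = k × ΔG = (−€261 million) / 0.53 ≈ −€492.5 million.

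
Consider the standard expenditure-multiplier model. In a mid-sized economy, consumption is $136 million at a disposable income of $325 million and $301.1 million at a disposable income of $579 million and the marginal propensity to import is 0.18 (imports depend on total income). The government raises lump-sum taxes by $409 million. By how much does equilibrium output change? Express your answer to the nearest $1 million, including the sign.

MPC = ΔC/ΔYd = (301.1 − 136)/(579 − 325) = 165.1/254 = 0.65.
A lump-sum tax change of +$409 million shifts disposable income by −$409 million; first-round consumption changes by −c × ΔT = −0.65 × (+$409 million) = −$265.85 million.
Expenditure multiplier = 1/(1 − c + m) = 1/(1 − 0.65 + 0.18) = 1/0.53 ≈ 1.887.
The tax multiplier is −c × k ≈ −1.226, so ΔY = k × (−c·ΔT) = (−$265.85 million) / 0.53 ≈ −$502 million.

−$502 million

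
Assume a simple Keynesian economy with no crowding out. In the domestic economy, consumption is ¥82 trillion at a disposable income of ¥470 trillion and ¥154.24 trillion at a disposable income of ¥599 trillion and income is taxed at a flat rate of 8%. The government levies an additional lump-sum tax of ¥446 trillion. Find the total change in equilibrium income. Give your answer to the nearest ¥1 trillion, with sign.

MPC = ΔC/ΔYd = (154.24 − 82)/(599 − 470) = 72.24/129 = 0.56.
A lump-sum tax change of +¥446 trillion shifts disposable income by −¥446 trillion; first-round consumption changes by −c × ΔT = −0.56 × (+¥446 trillion) = −¥249.76 trillion.
Expenditure multiplier = 1/(1 − c(1−t)) = 1/(1 − 0.56×0.92) = 1/0.4848 ≈ 2.063.
The tax multiplier is −c × k ≈ −1.155, so ΔY = k × (−c·ΔT) = (−¥249.76 trillion) / 0.4848 ≈ −¥515 trillion.

−¥515 trillion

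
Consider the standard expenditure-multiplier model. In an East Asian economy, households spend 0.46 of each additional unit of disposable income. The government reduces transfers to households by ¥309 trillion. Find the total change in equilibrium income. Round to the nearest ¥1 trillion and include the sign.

−¥263 trillion

The transfer change shifts disposable income by −¥309 trillion, so first-round consumption changes by c·ΔTR = 0.46 × (−¥309 trillion) = −¥142.14 trillion.
Expenditure multiplier = 1/(1 − MPC) = 1/(1 − 0.46) = 1/0.54 ≈ 1.852.
The transfer multiplier is c × k ≈ 0.852, so ΔY = k × (c·ΔTR) = (−¥142.14 trillion) / 0.54 ≈ −¥263 trillion.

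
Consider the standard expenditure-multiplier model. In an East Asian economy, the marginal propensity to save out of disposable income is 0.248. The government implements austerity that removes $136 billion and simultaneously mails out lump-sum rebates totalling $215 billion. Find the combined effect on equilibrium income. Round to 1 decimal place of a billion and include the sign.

+$103.5 billion

MPC = 1 − MPS = 1 − 0.248 = 0.752.
Expenditure multiplier = 1/(1 − MPC) = 1/(1 − 0.752) = 1/0.248 ≈ 4.032.
ΔG contributes k·ΔG = (−$136 billion) / 0.248 ≈ −$548.4 billion.
ΔT of −$215 billion changes first-round spending by −c·ΔT = +$161.68 billion, contributing k·(−c·ΔT) = (+$161.68 billion) / 0.248 ≈ +$651.9 billion.
Net ΔY = k(ΔG − c·ΔT) = (+$25.68 billion) / 0.248 ≈ +$103.5 billion.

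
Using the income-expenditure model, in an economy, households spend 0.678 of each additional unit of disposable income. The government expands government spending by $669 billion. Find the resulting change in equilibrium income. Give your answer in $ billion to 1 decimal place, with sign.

Spending multiplier = 1/(1 − MPC) = 1/(1 − 0.678) = 1/0.322 ≈ 3.106.
ΔY = k × ΔG = (+$669 billion) / 0.322 ≈ +$2,077.6 billion.

+$2,077.6 billion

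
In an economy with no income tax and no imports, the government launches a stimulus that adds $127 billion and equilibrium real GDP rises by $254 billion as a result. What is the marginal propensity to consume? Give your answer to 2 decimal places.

0.50

Implied spending multiplier k = ΔY/ΔG = 254/127 = 2.
Since k = 1/(1 − MPC), MPC = 1 − 1/k = 1 − ΔG/ΔY = 1 − 127/254 = 0.50.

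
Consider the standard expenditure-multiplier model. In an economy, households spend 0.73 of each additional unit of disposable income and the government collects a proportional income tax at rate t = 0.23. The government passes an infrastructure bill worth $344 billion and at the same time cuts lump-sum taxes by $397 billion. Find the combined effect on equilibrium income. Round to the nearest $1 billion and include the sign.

+$1,447 billion

Expenditure multiplier = 1/(1 − c(1−t)) = 1/(1 − 0.73×0.77) = 1/0.4379 ≈ 2.284.
ΔG contributes k·ΔG = (+$344 billion) / 0.4379 ≈ +$785.6 billion.
ΔT of −$397 billion changes first-round spending by −c·ΔT = +$289.81 billion, contributing k·(−c·ΔT) = (+$289.81 billion) / 0.4379 ≈ +$661.8 billion.
Net ΔY = k(ΔG − c·ΔT) = (+$633.81 billion) / 0.4379 ≈ +$1,447 billion.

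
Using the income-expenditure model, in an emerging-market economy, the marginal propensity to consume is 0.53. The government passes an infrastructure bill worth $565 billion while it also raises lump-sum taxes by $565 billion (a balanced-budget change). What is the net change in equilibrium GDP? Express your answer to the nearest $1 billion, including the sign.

Expenditure multiplier = 1/(1 − MPC) = 1/(1 − 0.53) = 1/0.47 ≈ 2.128.
ΔG contributes k·ΔG = (+$565 billion) / 0.47 ≈ +$1,202.1 billion.
ΔT of +$565 billion changes first-round spending by −c·ΔT = −$299.45 billion, contributing k·(−c·ΔT) = (−$299.45 billion) / 0.47 ≈ −$637.1 billion.
With ΔG = ΔT and no other leakages, the balanced-budget multiplier is 1, so ΔY = ΔG = +$565 billion.

+$565 billion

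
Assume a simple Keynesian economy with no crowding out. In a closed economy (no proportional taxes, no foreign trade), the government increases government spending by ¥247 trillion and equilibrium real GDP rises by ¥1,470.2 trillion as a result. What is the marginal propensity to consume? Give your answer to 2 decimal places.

Implied spending multiplier k = ΔY/ΔG = 1,470.2/247 ≈ 5.9522.
Since k = 1/(1 − MPC), MPC = 1 − 1/k = 1 − ΔG/ΔY = 1 − 247/1,470.2 ≈ 0.83.

0.83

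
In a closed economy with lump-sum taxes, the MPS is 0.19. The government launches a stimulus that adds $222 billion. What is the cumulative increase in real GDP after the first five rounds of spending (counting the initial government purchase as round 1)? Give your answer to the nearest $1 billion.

$761 billion

MPC = 1 − MPS = 1 − 0.19 = 0.81.
Round 1 adds ΔG = $222 billion; each later round is MPC = 0.81 times the previous.
After 5 rounds: 222 + 179.82 + 145.6542 + 117.979902 + 95.56372062 = ΔG·(1 − c^5)/(1 − c) = 222 × (1 − 0.3486784401)/0.19 ≈ $761 billion.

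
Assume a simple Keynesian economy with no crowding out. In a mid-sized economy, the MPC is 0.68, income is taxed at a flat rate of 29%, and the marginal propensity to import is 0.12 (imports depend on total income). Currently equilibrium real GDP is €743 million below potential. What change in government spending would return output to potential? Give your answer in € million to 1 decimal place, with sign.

+€473.4 million

Spending multiplier = 1/(1 − c(1−t) + m) = 1/(1 − 0.68×0.71 + 0.12) = 1/0.6372 ≈ 1.569.
Need ΔY = +€743 million, so ΔG = ΔY/k = (+€743 million) × 0.6372 ≈ +€473.4 million.
The government should increase government spending by €473.4 million.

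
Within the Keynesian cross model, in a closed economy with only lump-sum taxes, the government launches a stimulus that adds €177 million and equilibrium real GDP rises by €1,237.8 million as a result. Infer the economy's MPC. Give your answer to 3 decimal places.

0.857

Implied spending multiplier k = ΔY/ΔG = 1,237.8/177 ≈ 6.9932.
Since k = 1/(1 − MPC), MPC = 1 − 1/k = 1 − ΔG/ΔY = 1 − 177/1,237.8 ≈ 0.857.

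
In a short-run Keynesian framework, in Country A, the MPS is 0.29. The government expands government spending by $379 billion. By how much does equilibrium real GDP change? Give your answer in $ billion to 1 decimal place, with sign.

+$1,306.9 billion

MPC = 1 − MPS = 1 − 0.29 = 0.71.
Spending multiplier = 1/(1 − MPC) = 1/(1 − 0.71) = 1/0.29 ≈ 3.448.
ΔY = k × ΔG = (+$379 billion) / 0.29 ≈ +$1,306.9 billion.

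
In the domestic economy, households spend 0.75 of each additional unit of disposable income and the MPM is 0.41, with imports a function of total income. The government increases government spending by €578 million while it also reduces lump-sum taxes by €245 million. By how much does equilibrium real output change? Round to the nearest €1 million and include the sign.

Expenditure multiplier = 1/(1 − c + m) = 1/(1 − 0.75 + 0.41) = 1/0.66 ≈ 1.515.
ΔG contributes k·ΔG = (+€578 million) / 0.66 ≈ +€875.8 million.
ΔT of −€245 million changes first-round spending by −c·ΔT = +€183.75 million, contributing k·(−c·ΔT) = (+€183.75 million) / 0.66 ≈ +€278.4 million.
Net ΔY = k(ΔG − c·ΔT) = (+€761.75 million) / 0.66 ≈ +€1,154 million.

+€1,154 million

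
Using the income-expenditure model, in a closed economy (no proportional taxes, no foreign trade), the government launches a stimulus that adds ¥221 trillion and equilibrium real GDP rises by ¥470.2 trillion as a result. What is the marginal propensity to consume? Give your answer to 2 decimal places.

Implied spending multiplier k = ΔY/ΔG = 470.2/221 ≈ 2.1276.
Since k = 1/(1 − MPC), MPC = 1 − 1/k = 1 − ΔG/ΔY = 1 − 221/470.2 ≈ 0.53.

0.53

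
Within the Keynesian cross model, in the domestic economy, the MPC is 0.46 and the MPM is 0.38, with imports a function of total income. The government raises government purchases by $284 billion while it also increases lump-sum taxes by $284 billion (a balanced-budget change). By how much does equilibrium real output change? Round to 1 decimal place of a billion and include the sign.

Expenditure multiplier = 1/(1 − c + m) = 1/(1 − 0.46 + 0.38) = 1/0.92 ≈ 1.087.
ΔG contributes k·ΔG = (+$284 billion) / 0.92 ≈ +$308.7 billion.
ΔT of +$284 billion changes first-round spending by −c·ΔT = −$130.64 billion, contributing k·(−c·ΔT) = (−$130.64 billion) / 0.92 = −$142 billion.
Net ΔY = k(ΔG − c·ΔT) = (+$153.36 billion) / 0.92 ≈ +$166.7 billion.

+$166.7 billion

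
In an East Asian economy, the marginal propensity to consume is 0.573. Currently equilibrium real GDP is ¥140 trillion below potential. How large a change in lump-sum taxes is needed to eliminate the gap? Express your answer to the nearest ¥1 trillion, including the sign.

Spending multiplier = 1/(1 − MPC) = 1/(1 − 0.573) = 1/0.427 ≈ 2.342.
Tax multiplier = −c·k = −0.573/0.427 ≈ −1.342. Need ΔY = +¥140 trillion, so ΔT = ΔY/(−c·k) = −(+¥140 trillion) × 0.427 / 0.573 ≈ −¥104 trillion.
The government should cut lump-sum taxes by ¥104 trillion.

−¥104 trillion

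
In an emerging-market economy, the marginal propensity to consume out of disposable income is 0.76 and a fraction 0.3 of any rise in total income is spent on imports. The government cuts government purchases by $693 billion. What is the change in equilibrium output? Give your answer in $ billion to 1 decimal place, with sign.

−$1,283.3 billion

Spending multiplier = 1/(1 − c + m) = 1/(1 − 0.76 + 0.3) = 1/0.54 ≈ 1.852.
ΔY = k × ΔG = (−$693 billion) / 0.54 ≈ −$1,283.3 billion.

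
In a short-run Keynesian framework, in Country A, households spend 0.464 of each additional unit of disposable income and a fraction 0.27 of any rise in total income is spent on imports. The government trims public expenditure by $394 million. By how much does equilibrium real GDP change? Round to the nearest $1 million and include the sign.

Government-spending multiplier = 1/(1 − c + m) = 1/(1 − 0.464 + 0.27) = 1/0.806 ≈ 1.241.
ΔY = k × ΔG = (−$394 million) / 0.806 ≈ −$489 million.

−$489 million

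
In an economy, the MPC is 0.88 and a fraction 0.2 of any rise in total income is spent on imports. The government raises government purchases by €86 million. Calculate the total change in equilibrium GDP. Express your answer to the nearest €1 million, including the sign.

Expenditure multiplier = 1/(1 − c + m) = 1/(1 − 0.88 + 0.2) = 1/0.32 = 3.125.
ΔY = k × ΔG = (+€86 million) / 0.32 ≈ +€269 million.

+€269 million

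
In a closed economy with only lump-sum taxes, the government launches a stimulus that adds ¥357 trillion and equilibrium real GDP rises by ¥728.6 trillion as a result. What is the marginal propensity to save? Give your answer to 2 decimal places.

Implied spending multiplier k = ΔY/ΔG = 728.6/357 ≈ 2.0409.
Since k = 1/(1 − MPC), MPC = 1 − 1/k = 1 − ΔG/ΔY = 1 − 357/728.6 ≈ 0.51.
MPS = 1 − MPC = 0.49.

0.49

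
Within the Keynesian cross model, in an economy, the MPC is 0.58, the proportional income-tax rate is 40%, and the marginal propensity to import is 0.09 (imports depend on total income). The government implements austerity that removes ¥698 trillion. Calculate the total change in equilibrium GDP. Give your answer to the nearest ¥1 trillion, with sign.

Expenditure multiplier = 1/(1 − c(1−t) + m) = 1/(1 − 0.58×0.6 + 0.09) = 1/0.742 ≈ 1.348.
ΔY = k × ΔG = (−¥698 trillion) / 0.742 ≈ −¥941 trillion.

−¥941 trillion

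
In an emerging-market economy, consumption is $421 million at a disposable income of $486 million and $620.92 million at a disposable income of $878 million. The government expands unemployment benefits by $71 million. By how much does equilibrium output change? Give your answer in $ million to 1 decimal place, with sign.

+$73.9 million

MPC = ΔC/ΔYd = (620.92 − 421)/(878 − 486) = 199.92/392 = 0.51.
The transfer change shifts disposable income by +$71 million, so first-round consumption changes by c·ΔTR = 0.51 × (+$71 million) = +$36.21 million.
Expenditure multiplier = 1/(1 − MPC) = 1/(1 − 0.51) = 1/0.49 ≈ 2.041.
The transfer multiplier is c × k ≈ 1.041, so ΔY = k × (c·ΔTR) = (+$36.21 million) / 0.49 ≈ +$73.9 million.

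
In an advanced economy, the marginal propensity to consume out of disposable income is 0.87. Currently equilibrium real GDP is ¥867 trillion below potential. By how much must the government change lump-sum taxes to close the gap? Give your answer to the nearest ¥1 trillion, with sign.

−¥130 trillion

Spending multiplier = 1/(1 − MPC) = 1/(1 − 0.87) = 1/0.13 ≈ 7.692.
Tax multiplier = −c·k = −0.87/0.13 ≈ −6.692. Need ΔY = +¥867 trillion, so ΔT = ΔY/(−c·k) = −(+¥867 trillion) × 0.13 / 0.87 ≈ −¥130 trillion.
The government should cut lump-sum taxes by ¥130 trillion.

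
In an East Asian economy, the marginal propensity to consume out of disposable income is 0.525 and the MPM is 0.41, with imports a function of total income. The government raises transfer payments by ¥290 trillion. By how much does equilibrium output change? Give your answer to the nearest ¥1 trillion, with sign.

The transfer change shifts disposable income by +¥290 trillion, so first-round consumption changes by c·ΔTR = 0.525 × (+¥290 trillion) = +¥152.25 trillion.
Expenditure multiplier = 1/(1 − c + m) = 1/(1 − 0.525 + 0.41) = 1/0.885 ≈ 1.13.
The transfer multiplier is c × k ≈ 0.593, so ΔY = k × (c·ΔTR) = (+¥152.25 trillion) / 0.885 ≈ +¥172 trillion.

+¥172 trillion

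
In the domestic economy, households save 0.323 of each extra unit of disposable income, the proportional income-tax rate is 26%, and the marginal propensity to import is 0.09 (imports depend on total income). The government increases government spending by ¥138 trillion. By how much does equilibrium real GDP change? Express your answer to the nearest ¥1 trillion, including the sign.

MPC = 1 − MPS = 1 − 0.323 = 0.677.
Government-spending multiplier = 1/(1 − c(1−t) + m) = 1/(1 − 0.677×0.74 + 0.09) = 1/0.58902 ≈ 1.698.
ΔY = k × ΔG = (+¥138 trillion) / 0.58902 ≈ +¥234 trillion.

+¥234 trillion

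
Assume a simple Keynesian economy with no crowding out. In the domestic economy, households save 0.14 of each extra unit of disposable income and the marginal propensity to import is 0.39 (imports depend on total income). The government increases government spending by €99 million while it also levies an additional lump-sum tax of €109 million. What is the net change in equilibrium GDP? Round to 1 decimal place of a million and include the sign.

+€9.9 million

MPC = 1 − MPS = 1 − 0.14 = 0.86.
Expenditure multiplier = 1/(1 − c + m) = 1/(1 − 0.86 + 0.39) = 1/0.53 ≈ 1.887.
ΔG contributes k·ΔG = (+€99 million) / 0.53 ≈ +€186.8 million.
ΔT of +€109 million changes first-round spending by −c·ΔT = −€93.74 million, contributing k·(−c·ΔT) = (−€93.74 million) / 0.53 ≈ −€176.9 million.
Net ΔY = k(ΔG − c·ΔT) = (+€5.26 million) / 0.53 ≈ +€9.9 million.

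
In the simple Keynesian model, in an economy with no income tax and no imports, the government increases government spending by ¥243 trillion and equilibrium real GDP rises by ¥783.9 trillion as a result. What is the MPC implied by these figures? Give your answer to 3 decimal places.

0.690

Implied spending multiplier k = ΔY/ΔG = 783.9/243 ≈ 3.2259.
Since k = 1/(1 − MPC), MPC = 1 − 1/k = 1 − ΔG/ΔY = 1 − 243/783.9 ≈ 0.690.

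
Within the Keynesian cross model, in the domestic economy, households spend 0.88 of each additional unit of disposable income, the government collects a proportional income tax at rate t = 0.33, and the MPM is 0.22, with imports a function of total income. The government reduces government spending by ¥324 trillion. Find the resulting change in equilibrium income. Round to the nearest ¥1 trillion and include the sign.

Government-spending multiplier = 1/(1 − c(1−t) + m) = 1/(1 − 0.88×0.67 + 0.22) = 1/0.6304 ≈ 1.586.
ΔY = k × ΔG = (−¥324 trillion) / 0.6304 ≈ −¥514 trillion.

−¥514 trillion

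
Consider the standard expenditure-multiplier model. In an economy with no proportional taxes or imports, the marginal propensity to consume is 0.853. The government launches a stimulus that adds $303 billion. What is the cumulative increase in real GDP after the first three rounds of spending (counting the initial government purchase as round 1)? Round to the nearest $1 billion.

Round 1 adds ΔG = $303 billion; each later round is MPC = 0.853 times the previous.
After 3 rounds: 303 + 258.459 + 220.465527 = ΔG·(1 − c^3)/(1 − c) = 303 × (1 − 0.620650477)/0.147 ≈ $782 billion.

$782 billion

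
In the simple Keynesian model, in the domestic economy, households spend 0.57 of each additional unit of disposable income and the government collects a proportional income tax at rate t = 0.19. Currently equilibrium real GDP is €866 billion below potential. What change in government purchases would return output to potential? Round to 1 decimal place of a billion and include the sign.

+€466.2 billion

Spending multiplier = 1/(1 − c(1−t)) = 1/(1 − 0.57×0.81) = 1/0.5383 ≈ 1.858.
Need ΔY = +€866 billion, so ΔG = ΔY/k = (+€866 billion) × 0.5383 ≈ +€466.2 billion.
The government should increase government purchases by €466.2 billion.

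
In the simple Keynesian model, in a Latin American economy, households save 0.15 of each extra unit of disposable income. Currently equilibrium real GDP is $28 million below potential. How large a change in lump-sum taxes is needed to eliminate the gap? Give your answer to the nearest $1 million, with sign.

MPC = 1 − MPS = 1 − 0.15 = 0.85.
Spending multiplier = 1/(1 − MPC) = 1/(1 − 0.85) = 1/0.15 ≈ 6.667.
Tax multiplier = −c·k = −0.85/0.15 ≈ −5.667. Need ΔY = +$28 million, so ΔT = ΔY/(−c·k) = −(+$28 million) × 0.15 / 0.85 ≈ −$5 million.
The government should cut lump-sum taxes by $5 million.

−$5 million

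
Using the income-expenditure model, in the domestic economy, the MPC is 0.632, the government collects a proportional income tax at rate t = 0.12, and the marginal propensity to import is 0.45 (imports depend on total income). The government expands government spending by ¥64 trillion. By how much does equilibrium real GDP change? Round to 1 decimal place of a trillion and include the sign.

+¥71.6 trillion

Spending multiplier = 1/(1 − c(1−t) + m) = 1/(1 − 0.632×0.88 + 0.45) = 1/0.89384 ≈ 1.119.
ΔY = k × ΔG = (+¥64 trillion) / 0.89384 ≈ +¥71.6 trillion.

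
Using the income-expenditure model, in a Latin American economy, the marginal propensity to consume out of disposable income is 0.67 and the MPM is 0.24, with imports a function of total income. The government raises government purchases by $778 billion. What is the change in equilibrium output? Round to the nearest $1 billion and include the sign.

+$1,365 billion

Spending multiplier = 1/(1 − c + m) = 1/(1 − 0.67 + 0.24) = 1/0.57 ≈ 1.754.
ΔY = k × ΔG = (+$778 billion) / 0.57 ≈ +$1,365 billion.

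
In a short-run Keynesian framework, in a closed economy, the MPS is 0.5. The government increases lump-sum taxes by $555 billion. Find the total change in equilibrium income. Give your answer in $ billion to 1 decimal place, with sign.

MPC = 1 − MPS = 1 − 0.5 = 0.5.
A lump-sum tax change of +$555 billion shifts disposable income by −$555 billion; first-round consumption changes by −c × ΔT = −0.5 × (+$555 billion) = −$277.5 billion.
Expenditure multiplier = 1/(1 − MPC) = 1/(1 − 0.5) = 1/0.5 = 2.
The tax multiplier is −c × k = −1, so ΔY = k × (−c·ΔT) = (−$277.5 billion) / 0.5 = −$555 billion.

−$555.0 billion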